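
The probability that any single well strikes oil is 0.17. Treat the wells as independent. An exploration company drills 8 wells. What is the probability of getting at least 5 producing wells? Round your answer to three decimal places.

X ~ Binomial(8, 0.17); P(X ≥ 5) = Σ C(8,k) p^k (1−p)^(8−k) over k:
  k=5: C(8,5)·0.17^5·0.83^3 = 0.00455
  k=6: C(8,6)·0.17^6·0.83^2 = 0.00047
  k=7: C(8,7)·0.17^7·0.83^1 = 0.00003
  k=8: C(8,8)·0.17^8·0.83^0 = 0.00000
Total = 0.00504

0.005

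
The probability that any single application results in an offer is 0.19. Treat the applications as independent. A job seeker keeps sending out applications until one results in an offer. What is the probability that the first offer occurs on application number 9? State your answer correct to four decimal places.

0.0352

Geometric (trials to first success), p = 0.19.
P(Y = 9) = (1−p)^8 · p = 0.1853 · 0.19 = 0.035207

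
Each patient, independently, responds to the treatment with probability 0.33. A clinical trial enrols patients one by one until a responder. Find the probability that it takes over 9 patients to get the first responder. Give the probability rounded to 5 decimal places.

Y = number of patients to the first success; geometric, p = 0.33.
P(Y > 9) = P(first 9 all fail) = (1−p)^9 = 0.0272065

0.02721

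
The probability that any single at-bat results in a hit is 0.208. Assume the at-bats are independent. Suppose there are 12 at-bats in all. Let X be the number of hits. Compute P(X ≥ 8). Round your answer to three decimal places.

0.001

X ~ Binomial(12, 0.208); P(X ≥ 8) = Σ C(12,k) p^k (1−p)^(12−k) over k:
  k=8: C(12,8)·0.208^8·0.792^4 = 0.00068
  k=9: C(12,9)·0.208^9·0.792^3 = 0.00008
  k=10: C(12,10)·0.208^10·0.792^2 = 0.00001
  k=11: C(12,11)·0.208^11·0.792^1 = 0.00000
  k=12: C(12,12)·0.208^12·0.792^0 = 0.00000
Total = 0.00077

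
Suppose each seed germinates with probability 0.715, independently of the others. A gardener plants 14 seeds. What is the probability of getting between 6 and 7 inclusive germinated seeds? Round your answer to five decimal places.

0.06754

X ~ Binomial(14, 0.715); P(6 ≤ X ≤ 7) = Σ C(14,k) p^k (1−p)^(14−k) over k:
  k=6: C(14,6)·0.715^6·0.285^8 = 0.0174643
  k=7: C(14,7)·0.715^7·0.285^7 = 0.0500730
Total = 0.0675373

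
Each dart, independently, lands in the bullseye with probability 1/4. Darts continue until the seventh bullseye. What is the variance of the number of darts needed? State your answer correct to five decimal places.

84.00000

Y = total darts until the seventh success; negative binomial with r=7, p=0.25.
Var(Y) = r(1−p)/p² = 7·0.75 / 0.25² = 84.0000000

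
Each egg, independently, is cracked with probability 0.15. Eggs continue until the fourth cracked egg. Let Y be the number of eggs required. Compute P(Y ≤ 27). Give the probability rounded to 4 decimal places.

Finishing within 27 eggs ⇔ at least 4 successes in the first 27. With X ~ Binomial(27, 0.15), P(Y ≤ 27) = 1 − P(X ≤ 3).
  k=0: C(27,0)·0.15^0·0.85^27 = 0.012425
  k=1: C(27,1)·0.15^1·0.85^26 = 0.059203
  k=2: C(27,2)·0.15^2·0.85^25 = 0.135820
  k=3: C(27,3)·0.15^3·0.85^24 = 0.199735
1 − 0.407183 = 0.592817

0.5928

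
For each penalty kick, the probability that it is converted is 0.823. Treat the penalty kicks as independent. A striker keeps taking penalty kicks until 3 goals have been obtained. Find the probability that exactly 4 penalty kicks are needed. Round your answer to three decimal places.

0.296

Y = trial on which the third success occurs; negative binomial, r=3, p=0.823.
P(Y=4) = C(3,2) · p^3 · (1−p)^1
= 3 · 0.55744 · 0.177 = 0.29600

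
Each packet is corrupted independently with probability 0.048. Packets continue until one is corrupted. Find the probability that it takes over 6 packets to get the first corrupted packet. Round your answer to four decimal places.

Y = number of packets to the first success; geometric, p = 0.048.
P(Y > 6) = P(first 6 all fail) = (1−p)^6 = 0.744426

0.7444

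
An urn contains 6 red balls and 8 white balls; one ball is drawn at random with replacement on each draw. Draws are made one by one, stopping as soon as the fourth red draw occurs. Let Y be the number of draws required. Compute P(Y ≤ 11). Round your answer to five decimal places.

Finishing within 11 draws ⇔ at least 4 successes in the first 11. With X ~ Binomial(11, 0.428571), P(Y ≤ 11) = 1 − P(X ≤ 3).
  k=0: C(11,0)·0.428571^0·0.571429^11 = 0.0021212
  k=1: C(11,1)·0.428571^1·0.571429^10 = 0.0174999
  k=2: C(11,2)·0.428571^2·0.571429^9 = 0.0656246
  k=3: C(11,3)·0.428571^3·0.571429^8 = 0.1476554
1 − 0.2329010 = 0.7670990

0.76710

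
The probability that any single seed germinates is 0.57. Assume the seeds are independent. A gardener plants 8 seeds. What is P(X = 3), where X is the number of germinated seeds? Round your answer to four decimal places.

0.1525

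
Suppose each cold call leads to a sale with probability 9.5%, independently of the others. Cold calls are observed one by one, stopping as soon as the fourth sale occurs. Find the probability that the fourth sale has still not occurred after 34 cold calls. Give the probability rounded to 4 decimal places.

0.5934

Needing more than 34 cold calls ⇔ fewer than 4 successes in the first 34. With X ~ Binomial(34, 0.095), P(Y > 34) = P(X ≤ 3).
  k=0: C(34,0)·0.095^0·0.905^34 = 0.033578
  k=1: C(34,1)·0.095^1·0.905^33 = 0.119841
  k=2: C(34,2)·0.095^2·0.905^32 = 0.207570
  k=3: C(34,3)·0.095^3·0.905^31 = 0.232417
P(X ≤ 3) = 0.593406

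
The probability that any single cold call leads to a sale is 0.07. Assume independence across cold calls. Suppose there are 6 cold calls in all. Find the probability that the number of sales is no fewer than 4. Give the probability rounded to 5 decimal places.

0.00032

X ~ Binomial(6, 0.07); P(X ≥ 4) = Σ C(6,k) p^k (1−p)^(6−k) over k:
  k=4: C(6,4)·0.07^4·0.93^2 = 0.0003115
  k=5: C(6,5)·0.07^5·0.93^1 = 0.0000094
  k=6: C(6,6)·0.07^6·0.93^0 = 0.0000001
Total = 0.0003210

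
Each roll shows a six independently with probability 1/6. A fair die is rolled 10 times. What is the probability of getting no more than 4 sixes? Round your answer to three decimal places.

0.985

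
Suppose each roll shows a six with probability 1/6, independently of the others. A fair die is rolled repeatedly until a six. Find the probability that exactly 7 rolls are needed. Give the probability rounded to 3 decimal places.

Geometric (trials to first success), p = 0.166667.
P(Y = 7) = (1−p)^6 · p = 0.3349 · 0.166667 = 0.05582

0.056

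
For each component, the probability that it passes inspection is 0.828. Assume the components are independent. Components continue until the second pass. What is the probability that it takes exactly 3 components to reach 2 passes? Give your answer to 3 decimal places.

0.236

Y = trial on which the second success occurs; negative binomial, r=2, p=0.828.
P(Y=3) = C(2,1) · p^2 · (1−p)^1
= 2 · 0.68558 · 0.172 = 0.23584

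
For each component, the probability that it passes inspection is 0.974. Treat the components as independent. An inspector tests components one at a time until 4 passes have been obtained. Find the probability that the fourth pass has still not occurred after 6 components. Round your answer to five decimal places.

Needing more than 6 components ⇔ fewer than 4 successes in the first 6. With X ~ Binomial(6, 0.974), P(Y > 6) = P(X ≤ 3).
  k=0: C(6,0)·0.974^0·0.026^6 = 0.0000000
  k=1: C(6,1)·0.974^1·0.026^5 = 0.0000001
  k=2: C(6,2)·0.974^2·0.026^4 = 0.0000065
  k=3: C(6,3)·0.974^3·0.026^3 = 0.0003248
P(X ≤ 3) = 0.0003314

0.00033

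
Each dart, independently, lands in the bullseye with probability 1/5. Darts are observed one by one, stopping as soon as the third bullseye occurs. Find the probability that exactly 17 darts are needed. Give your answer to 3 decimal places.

0.042

Y = trial on which the third success occurs; negative binomial, r=3, p=0.20.
P(Y=17) = C(16,2) · p^3 · (1−p)^14
= 120 · 0.008 · 0.04398 = 0.04222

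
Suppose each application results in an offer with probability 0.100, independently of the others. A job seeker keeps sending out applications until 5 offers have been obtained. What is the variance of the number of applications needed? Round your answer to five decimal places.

450.00000

Y = total applications until the fifth success; negative binomial with r=5, p=0.10.
Var(Y) = r(1−p)/p² = 5·0.90 / 0.10² = 450.0000000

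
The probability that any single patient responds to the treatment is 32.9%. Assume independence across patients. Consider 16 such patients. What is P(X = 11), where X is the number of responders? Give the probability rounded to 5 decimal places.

X ~ Binomial(n=16, p=0.329).
P(X=11) = C(16,11) · p^11 · (1−p)^5
= 4368 · 4.8883e-06 · 0.13602 = 0.0029044

0.00290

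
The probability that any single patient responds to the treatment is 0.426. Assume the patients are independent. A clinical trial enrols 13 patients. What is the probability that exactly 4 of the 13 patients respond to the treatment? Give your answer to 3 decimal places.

0.159

X ~ Binomial(n=13, p=0.426).
P(X=4) = C(13,4) · p^4 · (1−p)^9
= 715 · 0.032934 · 0.0067641 = 0.15928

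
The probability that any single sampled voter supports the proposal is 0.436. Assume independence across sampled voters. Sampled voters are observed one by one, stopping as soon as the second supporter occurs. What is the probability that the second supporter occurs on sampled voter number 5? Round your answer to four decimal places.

0.1364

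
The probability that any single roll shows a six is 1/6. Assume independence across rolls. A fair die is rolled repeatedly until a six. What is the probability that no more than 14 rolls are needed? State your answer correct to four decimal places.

0.9221

Y = number of rolls to the first success; geometric, p = 0.166667.
P(Y ≤ 14) = 1 − (1−p)^14 = 1 − 0.077887 = 0.922113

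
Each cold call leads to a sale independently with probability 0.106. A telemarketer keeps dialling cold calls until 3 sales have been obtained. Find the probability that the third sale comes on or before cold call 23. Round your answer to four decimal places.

0.4465

Finishing within 23 cold calls ⇔ at least 3 successes in the first 23. With X ~ Binomial(23, 0.106), P(Y ≤ 23) = 1 − P(X ≤ 2).
  k=0: C(23,0)·0.106^0·0.894^23 = 0.075991
  k=1: C(23,1)·0.106^1·0.894^22 = 0.207233
  k=2: C(23,2)·0.106^2·0.894^21 = 0.270284
1 − 0.553508 = 0.446492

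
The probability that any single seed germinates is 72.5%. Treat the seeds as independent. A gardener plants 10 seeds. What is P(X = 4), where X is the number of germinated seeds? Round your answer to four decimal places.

X ~ Binomial(n=10, p=0.725).
P(X=4) = C(10,4) · p^4 · (1−p)^6
= 210 · 0.27628 · 0.00043251 = 0.025094

0.0251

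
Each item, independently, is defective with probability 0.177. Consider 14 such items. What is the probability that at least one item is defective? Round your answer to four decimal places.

P(at least one) = 1 − P(none) = 1 − (1 − 0.177)^14
= 1 − 0.065403 = 0.934597

0.9346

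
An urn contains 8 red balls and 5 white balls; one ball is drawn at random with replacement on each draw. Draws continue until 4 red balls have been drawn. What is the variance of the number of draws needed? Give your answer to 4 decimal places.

Y = total draws until the fourth success; negative binomial with r=4, p=0.615385.
Var(Y) = r(1−p)/p² = 4·0.384615 / 0.615385² = 4.062500

4.0625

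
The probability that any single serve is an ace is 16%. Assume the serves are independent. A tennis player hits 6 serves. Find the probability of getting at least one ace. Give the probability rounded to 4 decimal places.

P(at least one) = 1 − P(none) = 1 − (1 − 0.16)^6
= 1 − 0.351298 = 0.648702

0.6487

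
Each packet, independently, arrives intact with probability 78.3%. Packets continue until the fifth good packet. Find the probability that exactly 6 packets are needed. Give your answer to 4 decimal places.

0.3193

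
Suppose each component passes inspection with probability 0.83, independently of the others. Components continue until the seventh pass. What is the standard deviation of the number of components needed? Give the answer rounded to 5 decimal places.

1.31430

Y = total components until the seventh success; negative binomial with r=7, p=0.83.
SD(Y) = √[r(1−p)/p²] = √(1.7273915) = 1.3143027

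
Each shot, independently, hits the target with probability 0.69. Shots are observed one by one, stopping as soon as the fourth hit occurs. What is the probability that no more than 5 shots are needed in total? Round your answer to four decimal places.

Finishing within 5 shots ⇔ at least 4 successes in the first 5. With X ~ Binomial(5, 0.69), P(Y ≤ 5) = 1 − P(X ≤ 3).
  k=0: C(5,0)·0.69^0·0.31^5 = 0.002863
  k=1: C(5,1)·0.69^1·0.31^4 = 0.031861
  k=2: C(5,2)·0.69^2·0.31^3 = 0.141835
  k=3: C(5,3)·0.69^3·0.31^2 = 0.315697
1 − 0.492256 = 0.507744

0.5077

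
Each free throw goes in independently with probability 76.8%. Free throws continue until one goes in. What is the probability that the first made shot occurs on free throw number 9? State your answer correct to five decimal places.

Geometric (trials to first success), p = 0.768.
P(Y = 9) = (1−p)^8 · p = 8.3927e-06 · 0.768 = 0.0000064

0.00001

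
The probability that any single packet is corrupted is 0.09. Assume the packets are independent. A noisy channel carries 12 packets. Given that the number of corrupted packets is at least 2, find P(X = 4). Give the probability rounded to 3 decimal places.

X ~ Binomial(12, 0.09). Want P(X=4 | X≥2) = P(X=4) / P(X≥2).
P(X=4) = C(12,4)·0.09^4·0.91^8 = 0.01527
P(X≥2) = 1 − 0.32248 − 0.38272 = 0.29481
Ratio = 0.01527 / 0.29481 = 0.05180

0.052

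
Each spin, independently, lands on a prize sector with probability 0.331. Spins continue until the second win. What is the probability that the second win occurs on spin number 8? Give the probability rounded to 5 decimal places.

Y = trial on which the second success occurs; negative binomial, r=2, p=0.331.
P(Y=8) = C(7,1) · p^2 · (1−p)^6
= 7 · 0.10956 · 0.089651 = 0.0687560

0.06876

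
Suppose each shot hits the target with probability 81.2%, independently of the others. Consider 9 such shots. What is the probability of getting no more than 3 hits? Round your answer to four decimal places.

0.0022

X ~ Binomial(9, 0.812); P(X ≤ 3) = Σ C(9,k) p^k (1−p)^(9−k) over k:
  k=0: C(9,0)·0.812^0·0.188^9 = 0.000000
  k=1: C(9,1)·0.812^1·0.188^8 = 0.000011
  k=2: C(9,2)·0.812^2·0.188^7 = 0.000197
  k=3: C(9,3)·0.812^3·0.188^6 = 0.001986
Total = 0.002194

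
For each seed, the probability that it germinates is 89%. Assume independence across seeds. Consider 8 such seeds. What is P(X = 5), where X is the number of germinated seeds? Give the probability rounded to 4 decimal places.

X ~ Binomial(n=8, p=0.89).
P(X=5) = C(8,5) · p^5 · (1−p)^3
= 56 · 0.55841 · 0.001331 = 0.041621

0.0416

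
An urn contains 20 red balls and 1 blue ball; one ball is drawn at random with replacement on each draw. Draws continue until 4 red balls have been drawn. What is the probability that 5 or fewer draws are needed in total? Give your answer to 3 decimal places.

Finishing within 5 draws ⇔ at least 4 successes in the first 5. With X ~ Binomial(5, 0.952381), P(Y ≤ 5) = 1 − P(X ≤ 3).
  k=0: C(5,0)·0.952381^0·0.047619^5 = 0.00000
  k=1: C(5,1)·0.952381^1·0.047619^4 = 0.00002
  k=2: C(5,2)·0.952381^2·0.047619^3 = 0.00098
  k=3: C(5,3)·0.952381^3·0.047619^2 = 0.01959
1 − 0.02059 = 0.97941

0.979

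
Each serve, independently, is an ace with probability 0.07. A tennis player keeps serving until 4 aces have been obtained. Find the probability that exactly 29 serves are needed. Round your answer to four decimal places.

0.0128

Y = trial on which the fourth success occurs; negative binomial, r=4, p=0.07.
P(Y=29) = C(28,3) · p^4 · (1−p)^25
= 3276 · 2.401e-05 · 0.16296 = 0.012818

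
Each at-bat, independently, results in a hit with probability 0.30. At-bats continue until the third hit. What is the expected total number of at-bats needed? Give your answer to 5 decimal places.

Y = total at-bats until the third success; negative binomial with r=3, p=0.30.
E[Y] = r / p = 3 / 0.30 = 10.0000000

10.00000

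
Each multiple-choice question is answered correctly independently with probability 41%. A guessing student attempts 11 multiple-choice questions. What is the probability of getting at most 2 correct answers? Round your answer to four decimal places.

0.1062

X ~ Binomial(11, 0.41); P(X ≤ 2) = Σ C(11,k) p^k (1−p)^(11−k) over k:
  k=0: C(11,0)·0.41^0·0.59^11 = 0.003016
  k=1: C(11,1)·0.41^1·0.59^10 = 0.023051
  k=2: C(11,2)·0.41^2·0.59^9 = 0.080094
Total = 0.106161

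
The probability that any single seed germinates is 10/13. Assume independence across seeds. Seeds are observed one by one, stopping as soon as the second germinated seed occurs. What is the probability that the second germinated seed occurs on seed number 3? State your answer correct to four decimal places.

Y = trial on which the second success occurs; negative binomial, r=2, p=0.769231.
P(Y=3) = C(2,1) · p^2 · (1−p)^1
= 2 · 0.59172 · 0.23077 = 0.273100

0.2731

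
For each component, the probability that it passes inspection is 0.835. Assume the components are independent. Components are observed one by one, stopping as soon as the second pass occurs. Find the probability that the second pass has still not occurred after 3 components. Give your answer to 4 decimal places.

0.0727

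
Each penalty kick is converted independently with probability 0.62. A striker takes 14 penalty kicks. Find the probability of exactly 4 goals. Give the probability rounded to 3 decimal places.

X ~ Binomial(n=14, p=0.62).
P(X=4) = C(14,4) · p^4 · (1−p)^10
= 1001 · 0.14776 · 6.2782e-05 = 0.00929

0.009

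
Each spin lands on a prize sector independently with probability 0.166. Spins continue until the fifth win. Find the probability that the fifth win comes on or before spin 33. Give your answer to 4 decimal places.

Finishing within 33 spins ⇔ at least 5 successes in the first 33. With X ~ Binomial(33, 0.166), P(Y ≤ 33) = 1 − P(X ≤ 4).
  k=0: C(33,0)·0.166^0·0.834^33 = 0.002503
  k=1: C(33,1)·0.166^1·0.834^32 = 0.016441
  k=2: C(33,2)·0.166^2·0.834^31 = 0.052360
  k=3: C(33,3)·0.166^3·0.834^30 = 0.107691
  k=4: C(33,4)·0.166^4·0.834^29 = 0.160762
1 − 0.339757 = 0.660243

0.6602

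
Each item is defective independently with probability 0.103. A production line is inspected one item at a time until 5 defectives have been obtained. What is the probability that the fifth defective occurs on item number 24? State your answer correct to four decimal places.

0.0130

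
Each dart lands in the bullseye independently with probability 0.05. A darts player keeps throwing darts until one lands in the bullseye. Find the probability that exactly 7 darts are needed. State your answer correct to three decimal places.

0.037

Geometric (trials to first success), p = 0.05.
P(Y = 7) = (1−p)^6 · p = 0.73509 · 0.05 = 0.03675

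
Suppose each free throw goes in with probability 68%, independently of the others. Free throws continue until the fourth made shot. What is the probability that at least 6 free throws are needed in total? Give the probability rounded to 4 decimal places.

0.5125

Needing more than 5 free throws ⇔ fewer than 4 successes in the first 5. With X ~ Binomial(5, 0.68), P(Y > 5) = P(X ≤ 3).
  k=0: C(5,0)·0.68^0·0.32^5 = 0.003355
  k=1: C(5,1)·0.68^1·0.32^4 = 0.035652
  k=2: C(5,2)·0.68^2·0.32^3 = 0.151519
  k=3: C(5,3)·0.68^3·0.32^2 = 0.321978
P(X ≤ 3) = 0.512505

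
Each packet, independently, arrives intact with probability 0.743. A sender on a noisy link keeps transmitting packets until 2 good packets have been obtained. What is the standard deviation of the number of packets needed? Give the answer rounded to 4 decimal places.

Y = total packets until the second success; negative binomial with r=2, p=0.743.
SD(Y) = √[r(1−p)/p²] = √(0.931077) = 0.964923

0.9649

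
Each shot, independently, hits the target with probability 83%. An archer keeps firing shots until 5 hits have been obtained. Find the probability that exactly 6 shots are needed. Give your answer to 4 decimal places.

Y = trial on which the fifth success occurs; negative binomial, r=5, p=0.83.
P(Y=6) = C(5,4) · p^5 · (1−p)^1
= 5 · 0.3939 · 0.17 = 0.334818

0.3348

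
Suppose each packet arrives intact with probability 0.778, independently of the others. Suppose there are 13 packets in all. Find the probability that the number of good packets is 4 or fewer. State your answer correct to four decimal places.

X ~ Binomial(13, 0.778); P(X ≤ 4) = Σ C(13,k) p^k (1−p)^(13−k) over k:
  k=0: C(13,0)·0.778^0·0.222^13 = 0.000000
  k=1: C(13,1)·0.778^1·0.222^12 = 0.000000
  k=2: C(13,2)·0.778^2·0.222^11 = 0.000003
  k=3: C(13,3)·0.778^3·0.222^10 = 0.000039
  k=4: C(13,4)·0.778^4·0.222^9 = 0.000343
Total = 0.000385

0.0004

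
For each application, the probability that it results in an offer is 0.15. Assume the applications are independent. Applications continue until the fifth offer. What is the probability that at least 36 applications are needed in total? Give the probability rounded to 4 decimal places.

Needing more than 35 applications ⇔ fewer than 5 successes in the first 35. With X ~ Binomial(35, 0.15), P(Y > 35) = P(X ≤ 4).
  k=0: C(35,0)·0.15^0·0.85^35 = 0.003386
  k=1: C(35,1)·0.15^1·0.85^34 = 0.020912
  k=2: C(35,2)·0.15^2·0.85^33 = 0.062737
  k=3: C(35,3)·0.15^3·0.85^32 = 0.121784
  k=4: C(35,4)·0.15^4·0.85^31 = 0.171930
P(X ≤ 4) = 0.380749

0.3807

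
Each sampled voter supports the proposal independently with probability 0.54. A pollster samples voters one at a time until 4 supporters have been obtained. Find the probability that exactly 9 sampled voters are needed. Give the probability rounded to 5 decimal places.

0.09807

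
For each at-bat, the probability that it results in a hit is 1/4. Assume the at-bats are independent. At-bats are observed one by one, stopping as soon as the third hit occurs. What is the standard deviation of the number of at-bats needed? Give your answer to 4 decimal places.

6.0000

Y = total at-bats until the third success; negative binomial with r=3, p=0.25.
SD(Y) = √[r(1−p)/p²] = √(36.000000) = 6.000000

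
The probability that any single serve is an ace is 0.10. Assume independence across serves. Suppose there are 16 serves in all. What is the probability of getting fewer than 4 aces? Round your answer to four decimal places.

0.9316

X ~ Binomial(16, 0.10); P(X ≤ 3) = Σ C(16,k) p^k (1−p)^(16−k) over k:
  k=0: C(16,0)·0.10^0·0.90^16 = 0.185302
  k=1: C(16,1)·0.10^1·0.90^15 = 0.329426
  k=2: C(16,2)·0.10^2·0.90^14 = 0.274522
  k=3: C(16,3)·0.10^3·0.90^13 = 0.142344
Total = 0.931594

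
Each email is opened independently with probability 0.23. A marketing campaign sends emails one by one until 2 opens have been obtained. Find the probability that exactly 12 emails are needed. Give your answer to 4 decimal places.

0.0426

Y = trial on which the second success occurs; negative binomial, r=2, p=0.23.
P(Y=12) = C(11,1) · p^2 · (1−p)^10
= 11 · 0.0529 · 0.073267 = 0.042634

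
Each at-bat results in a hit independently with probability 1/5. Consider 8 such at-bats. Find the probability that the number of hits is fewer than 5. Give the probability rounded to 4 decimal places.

0.9896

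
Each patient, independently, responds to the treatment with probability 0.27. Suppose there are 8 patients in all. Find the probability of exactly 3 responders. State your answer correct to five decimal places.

X ~ Binomial(n=8, p=0.27).
P(X=3) = C(8,3) · p^3 · (1−p)^5
= 56 · 0.019683 · 0.20731 = 0.2285039

0.22850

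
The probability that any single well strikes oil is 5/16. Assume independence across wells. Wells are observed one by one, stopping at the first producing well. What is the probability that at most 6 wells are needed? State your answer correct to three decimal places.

Y = number of wells to the first success; geometric, p = 0.3125.
P(Y ≤ 6) = 1 − (1−p)^6 = 1 − 0.10559 = 0.89441

0.894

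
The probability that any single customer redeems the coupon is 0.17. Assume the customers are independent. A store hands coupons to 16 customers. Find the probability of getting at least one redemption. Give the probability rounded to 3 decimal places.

0.949

P(at least one) = 1 − P(none) = 1 − (1 − 0.17)^16
= 1 − 0.05073 = 0.94927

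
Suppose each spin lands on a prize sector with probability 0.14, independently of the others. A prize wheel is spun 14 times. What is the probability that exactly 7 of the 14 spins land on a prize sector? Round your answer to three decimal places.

0.001

X ~ Binomial(n=14, p=0.14).
P(X=7) = C(14,7) · p^7 · (1−p)^7
= 3432 · 1.0541e-06 · 0.34793 = 0.00126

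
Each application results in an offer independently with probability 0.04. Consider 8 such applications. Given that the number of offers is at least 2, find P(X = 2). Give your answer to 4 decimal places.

X ~ Binomial(8, 0.04). Want P(X=2 | X≥2) = P(X=2) / P(X≥2).
P(X=2) = C(8,2)·0.04^2·0.96^6 = 0.035068
P(X≥2) = 1 − 0.721390 − 0.240463 = 0.038147
Ratio = 0.035068 / 0.038147 = 0.919269

0.9193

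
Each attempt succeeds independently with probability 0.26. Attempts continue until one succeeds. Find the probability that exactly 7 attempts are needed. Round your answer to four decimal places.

0.0427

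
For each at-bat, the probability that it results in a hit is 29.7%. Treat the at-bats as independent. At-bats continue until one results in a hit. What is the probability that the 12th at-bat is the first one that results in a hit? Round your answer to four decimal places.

0.0062

Geometric (trials to first success), p = 0.297.
P(Y = 12) = (1−p)^11 · p = 0.020726 · 0.297 = 0.006156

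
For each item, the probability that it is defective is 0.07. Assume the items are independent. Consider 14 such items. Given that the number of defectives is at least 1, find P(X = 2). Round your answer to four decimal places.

0.2926

X ~ Binomial(14, 0.07). Want P(X=2 | X≥1) = P(X=2) / P(X≥1).
P(X=2) = C(14,2)·0.07^2·0.93^12 = 0.186652
P(X≥1) = 1 − 0.362044 = 0.637956
Ratio = 0.186652 / 0.637956 = 0.292578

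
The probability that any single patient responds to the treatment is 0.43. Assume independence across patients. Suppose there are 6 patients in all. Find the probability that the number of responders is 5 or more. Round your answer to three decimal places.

X ~ Binomial(6, 0.43); P(X ≥ 5) = Σ C(6,k) p^k (1−p)^(6−k) over k:
  k=5: C(6,5)·0.43^5·0.57^1 = 0.05028
  k=6: C(6,6)·0.43^6·0.57^0 = 0.00632
Total = 0.05660

0.057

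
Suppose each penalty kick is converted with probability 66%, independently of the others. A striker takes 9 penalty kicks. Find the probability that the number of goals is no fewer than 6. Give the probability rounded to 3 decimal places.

X ~ Binomial(9, 0.66); P(X ≥ 6) = Σ C(9,k) p^k (1−p)^(9−k) over k:
  k=6: C(9,6)·0.66^6·0.34^3 = 0.27288
  k=7: C(9,7)·0.66^7·0.34^2 = 0.22702
  k=8: C(9,8)·0.66^8·0.34^1 = 0.11017
  k=9: C(9,9)·0.66^9·0.34^0 = 0.02376
Total = 0.63384

0.634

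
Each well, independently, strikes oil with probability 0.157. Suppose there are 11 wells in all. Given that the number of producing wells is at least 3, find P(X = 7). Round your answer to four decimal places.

X ~ Binomial(11, 0.157). Want P(X=7 | X≥3) = P(X=7) / P(X≥3).
P(X=7) = C(11,7)·0.157^7·0.843^4 = 0.000392
P(X≥3) = 1 − 0.152793 − 0.313017 − 0.291481 = 0.242709
Ratio = 0.000392 / 0.242709 = 0.001614

0.0016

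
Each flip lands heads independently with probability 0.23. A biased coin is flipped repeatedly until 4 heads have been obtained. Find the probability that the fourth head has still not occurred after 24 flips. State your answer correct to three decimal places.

Needing more than 24 flips ⇔ fewer than 4 successes in the first 24. With X ~ Binomial(24, 0.23), P(Y > 24) = P(X ≤ 3).
  k=0: C(24,0)·0.23^0·0.77^24 = 0.00189
  k=1: C(24,1)·0.23^1·0.77^23 = 0.01353
  k=2: C(24,2)·0.23^2·0.77^22 = 0.04647
  k=3: C(24,3)·0.23^3·0.77^21 = 0.10179
P(X ≤ 3) = 0.16367

0.164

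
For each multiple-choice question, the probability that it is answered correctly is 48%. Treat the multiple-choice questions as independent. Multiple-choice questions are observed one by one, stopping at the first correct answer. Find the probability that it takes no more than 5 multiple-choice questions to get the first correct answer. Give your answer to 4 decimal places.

Y = number of multiple-choice questions to the first success; geometric, p = 0.48.
P(Y ≤ 5) = 1 − (1−p)^5 = 1 − 0.038020 = 0.961980

0.9620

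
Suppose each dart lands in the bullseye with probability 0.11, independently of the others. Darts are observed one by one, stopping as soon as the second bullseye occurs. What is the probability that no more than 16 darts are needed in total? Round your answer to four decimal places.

Finishing within 16 darts ⇔ at least 2 successes in the first 16. With X ~ Binomial(16, 0.11), P(Y ≤ 16) = 1 − P(X ≤ 1).
  k=0: C(16,0)·0.11^0·0.89^16 = 0.154967
  k=1: C(16,1)·0.11^1·0.89^15 = 0.306452
1 − 0.461420 = 0.538580

0.5386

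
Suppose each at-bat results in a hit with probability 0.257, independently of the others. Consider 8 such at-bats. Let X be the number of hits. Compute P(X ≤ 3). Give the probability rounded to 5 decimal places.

0.87627

X ~ Binomial(8, 0.257); P(X ≤ 3) = Σ C(8,k) p^k (1−p)^(8−k) over k:
  k=0: C(8,0)·0.257^0·0.743^8 = 0.0928775
  k=1: C(8,1)·0.257^1·0.743^7 = 0.2570069
  k=2: C(8,2)·0.257^2·0.743^6 = 0.3111409
  k=3: C(8,3)·0.257^3·0.743^5 = 0.2152442
Total = 0.8762696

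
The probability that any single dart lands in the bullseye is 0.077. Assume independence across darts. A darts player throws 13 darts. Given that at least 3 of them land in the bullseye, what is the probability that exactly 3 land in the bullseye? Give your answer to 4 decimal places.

X ~ Binomial(13, 0.077). Want P(X=3 | X≥3) = P(X=3) / P(X≥3).
P(X=3) = C(13,3)·0.077^3·0.923^10 = 0.058594
P(X≥3) = 1 − 0.352876 − 0.382696 − 0.191556 = 0.072872
Ratio = 0.058594 / 0.072872 = 0.804072

0.8041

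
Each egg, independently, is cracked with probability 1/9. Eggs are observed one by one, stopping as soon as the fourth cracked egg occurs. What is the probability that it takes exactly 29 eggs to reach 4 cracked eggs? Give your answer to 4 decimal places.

0.0263

Y = trial on which the fourth success occurs; negative binomial, r=4, p=0.111111.
P(Y=29) = C(28,3) · p^4 · (1−p)^25
= 3276 · 0.00015242 · 0.052624 = 0.026276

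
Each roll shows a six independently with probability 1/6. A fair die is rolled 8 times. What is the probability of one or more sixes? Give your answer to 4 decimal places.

0.7674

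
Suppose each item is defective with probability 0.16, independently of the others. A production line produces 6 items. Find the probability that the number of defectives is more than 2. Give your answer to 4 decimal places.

0.0560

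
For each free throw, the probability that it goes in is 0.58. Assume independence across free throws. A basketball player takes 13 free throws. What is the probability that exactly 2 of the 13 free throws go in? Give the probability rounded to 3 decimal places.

X ~ Binomial(n=13, p=0.58).
P(X=2) = C(13,2) · p^2 · (1−p)^11
= 78 · 0.3364 · 7.1737e-05 = 0.00188

0.002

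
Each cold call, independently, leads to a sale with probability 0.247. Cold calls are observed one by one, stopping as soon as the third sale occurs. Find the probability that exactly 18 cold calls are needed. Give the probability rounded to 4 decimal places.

0.0291

Y = trial on which the third success occurs; negative binomial, r=3, p=0.247.
P(Y=18) = C(17,2) · p^3 · (1−p)^15
= 136 · 0.015069 · 0.014188 = 0.029077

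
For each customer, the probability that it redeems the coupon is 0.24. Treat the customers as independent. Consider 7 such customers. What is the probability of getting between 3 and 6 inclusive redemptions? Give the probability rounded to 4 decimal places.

X ~ Binomial(7, 0.24); P(3 ≤ X ≤ 6) = Σ C(7,k) p^k (1−p)^(7−k) over k:
  k=3: C(7,3)·0.24^3·0.76^4 = 0.161420
  k=4: C(7,4)·0.24^4·0.76^3 = 0.050975
  k=5: C(7,5)·0.24^5·0.76^2 = 0.009658
  k=6: C(7,6)·0.24^6·0.76^1 = 0.001017
Total = 0.223069

0.2231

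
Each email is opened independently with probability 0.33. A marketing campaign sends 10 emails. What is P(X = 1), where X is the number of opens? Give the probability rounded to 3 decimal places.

X ~ Binomial(n=10, p=0.33).
P(X=1) = C(10,1) · p^1 · (1−p)^9
= 10 · 0.33 · 0.027207 = 0.08978

0.090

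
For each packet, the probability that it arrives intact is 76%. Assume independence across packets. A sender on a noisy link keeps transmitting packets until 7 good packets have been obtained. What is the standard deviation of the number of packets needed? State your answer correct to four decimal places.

1.7055

Y = total packets until the seventh success; negative binomial with r=7, p=0.76.
SD(Y) = √[r(1−p)/p²] = √(2.908587) = 1.705458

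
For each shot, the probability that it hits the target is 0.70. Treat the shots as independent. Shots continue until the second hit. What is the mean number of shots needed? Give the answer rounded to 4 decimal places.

2.8571

Y = total shots until the second success; negative binomial with r=2, p=0.70.
E[Y] = r / p = 2 / 0.70 = 2.857143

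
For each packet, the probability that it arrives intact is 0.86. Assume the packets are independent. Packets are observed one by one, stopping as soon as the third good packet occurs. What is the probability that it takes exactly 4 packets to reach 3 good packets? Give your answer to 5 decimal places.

0.26714

Y = trial on which the third success occurs; negative binomial, r=3, p=0.86.
P(Y=4) = C(3,2) · p^3 · (1−p)^1
= 3 · 0.63606 · 0.14 = 0.2671435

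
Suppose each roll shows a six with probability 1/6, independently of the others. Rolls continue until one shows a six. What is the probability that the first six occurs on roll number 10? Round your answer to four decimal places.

Geometric (trials to first success), p = 0.166667.
P(Y = 10) = (1−p)^9 · p = 0.19381 · 0.166667 = 0.032301

0.0323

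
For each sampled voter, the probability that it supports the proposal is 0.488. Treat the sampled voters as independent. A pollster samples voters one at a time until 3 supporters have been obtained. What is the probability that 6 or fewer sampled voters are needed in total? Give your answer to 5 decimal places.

0.63349

Finishing within 6 sampled voters ⇔ at least 3 successes in the first 6. With X ~ Binomial(6, 0.488), P(Y ≤ 6) = 1 − P(X ≤ 2).
  k=0: C(6,0)·0.488^0·0.512^6 = 0.0180144
  k=1: C(6,1)·0.488^1·0.512^5 = 0.1030198
  k=2: C(6,2)·0.488^2·0.512^4 = 0.2454770
1 − 0.3665112 = 0.6334888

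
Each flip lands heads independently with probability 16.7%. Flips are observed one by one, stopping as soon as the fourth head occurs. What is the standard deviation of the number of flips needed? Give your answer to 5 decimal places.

10.93040

Y = total flips until the fourth success; negative binomial with r=4, p=0.167.
SD(Y) = √[r(1−p)/p²] = √(119.4736276) = 10.9303992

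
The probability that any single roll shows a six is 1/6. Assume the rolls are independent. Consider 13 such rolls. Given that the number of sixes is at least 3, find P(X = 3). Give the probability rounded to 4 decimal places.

0.5750

X ~ Binomial(13, 0.166667). Want P(X=3 | X≥3) = P(X=3) / P(X≥3).
P(X=3) = C(13,3)·0.166667^3·0.833333^10 = 0.213845
P(X≥3) = 1 − 0.093464 − 0.243006 − 0.291607 = 0.371923
Ratio = 0.213845 / 0.371923 = 0.574973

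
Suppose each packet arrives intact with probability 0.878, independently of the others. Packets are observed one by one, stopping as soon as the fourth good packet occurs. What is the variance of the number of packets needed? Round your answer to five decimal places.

0.63304

Y = total packets until the fourth success; negative binomial with r=4, p=0.878.
Var(Y) = r(1−p)/p² = 4·0.122 / 0.878² = 0.6330395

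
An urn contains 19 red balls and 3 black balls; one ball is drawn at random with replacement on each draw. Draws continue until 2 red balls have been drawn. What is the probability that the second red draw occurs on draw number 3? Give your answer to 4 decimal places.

0.2034

Y = trial on which the second success occurs; negative binomial, r=2, p=0.863636.
P(Y=3) = C(2,1) · p^2 · (1−p)^1
= 2 · 0.74587 · 0.13636 = 0.203418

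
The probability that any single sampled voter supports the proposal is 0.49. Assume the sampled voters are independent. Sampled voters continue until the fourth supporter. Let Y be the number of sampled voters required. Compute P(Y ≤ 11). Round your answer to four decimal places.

0.8733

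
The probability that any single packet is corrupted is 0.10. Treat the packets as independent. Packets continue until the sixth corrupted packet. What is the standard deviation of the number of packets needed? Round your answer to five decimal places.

Y = total packets until the sixth success; negative binomial with r=6, p=0.10.
SD(Y) = √[r(1−p)/p²] = √(540.0000000) = 23.2379001

23.23790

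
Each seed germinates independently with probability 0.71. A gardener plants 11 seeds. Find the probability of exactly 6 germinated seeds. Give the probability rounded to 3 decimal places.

0.121

X ~ Binomial(n=11, p=0.71).
P(X=6) = C(11,6) · p^6 · (1−p)^5
= 462 · 0.1281 · 0.0020511 = 0.12139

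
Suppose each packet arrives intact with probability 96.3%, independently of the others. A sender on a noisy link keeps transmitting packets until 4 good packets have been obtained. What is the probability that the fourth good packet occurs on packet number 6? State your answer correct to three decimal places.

Y = trial on which the fourth success occurs; negative binomial, r=4, p=0.963.
P(Y=6) = C(5,3) · p^4 · (1−p)^2
= 10 · 0.86001 · 0.001369 = 0.01177

0.012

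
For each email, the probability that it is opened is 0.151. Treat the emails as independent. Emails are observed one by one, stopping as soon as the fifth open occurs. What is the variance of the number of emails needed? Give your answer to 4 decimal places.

186.1760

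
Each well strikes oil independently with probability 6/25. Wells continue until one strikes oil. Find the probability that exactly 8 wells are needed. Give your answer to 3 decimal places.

0.035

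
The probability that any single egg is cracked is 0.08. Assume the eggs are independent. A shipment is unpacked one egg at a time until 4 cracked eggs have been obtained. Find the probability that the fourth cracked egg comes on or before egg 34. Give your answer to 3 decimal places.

0.288

Finishing within 34 eggs ⇔ at least 4 successes in the first 34. With X ~ Binomial(34, 0.08), P(Y ≤ 34) = 1 − P(X ≤ 3).
  k=0: C(34,0)·0.08^0·0.92^34 = 0.05872
  k=1: C(34,1)·0.08^1·0.92^33 = 0.17361
  k=2: C(34,2)·0.08^2·0.92^32 = 0.24909
  k=3: C(34,3)·0.08^3·0.92^31 = 0.23104
1 − 0.71245 = 0.28755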